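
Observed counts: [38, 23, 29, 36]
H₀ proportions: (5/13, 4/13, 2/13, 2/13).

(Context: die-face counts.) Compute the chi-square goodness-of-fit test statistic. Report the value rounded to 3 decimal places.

test statistic = 27.684

n = 126; E_i = n·p_i = [48.46, 38.77, 19.38, 19.38]
χ² = (38−48.46)²/48.46 + (23−38.77)²/38.77 + (29−19.38)²/19.38 + (36−19.38)²/19.38 = 27.6837
df = 3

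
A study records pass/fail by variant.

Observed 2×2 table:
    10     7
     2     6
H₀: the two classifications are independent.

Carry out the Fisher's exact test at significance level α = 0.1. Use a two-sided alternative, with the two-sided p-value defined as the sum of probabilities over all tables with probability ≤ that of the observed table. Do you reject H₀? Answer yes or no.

reject H₀: no

Margins: r₁=17, r₂=8, c₁=12, c₂=13, n=25
p_obs = C(17,10)·C(8,2)/C(25,12); sum pmf over tables with pmf ≤ p_obs
p-value (two-sided) = 0.20156
At α=0.1: p ≥ α → fail to reject H₀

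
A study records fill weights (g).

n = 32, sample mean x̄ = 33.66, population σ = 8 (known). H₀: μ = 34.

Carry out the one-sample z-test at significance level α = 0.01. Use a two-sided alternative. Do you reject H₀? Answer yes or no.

SE = σ/√n = 8/√32 = 1.4142
z = (x̄−μ₀)/SE = (33.66−34)/1.4142 = -0.2404
p-value (two-sided) = 0.81001
At α=0.01: p ≥ α → fail to reject H₀

reject H₀: no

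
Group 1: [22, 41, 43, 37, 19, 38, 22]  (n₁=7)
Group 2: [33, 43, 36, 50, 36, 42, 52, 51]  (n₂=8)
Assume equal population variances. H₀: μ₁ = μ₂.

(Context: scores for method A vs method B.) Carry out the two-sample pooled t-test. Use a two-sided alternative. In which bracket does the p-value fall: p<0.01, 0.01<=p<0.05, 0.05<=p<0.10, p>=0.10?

p-value bracket: 0.01<=p<0.05

x̄₁=31.714, s₁=10.259, n₁=7
x̄₂=42.875, s₂=7.492, n₂=8
s_p² = [6·10.259² + 7·7.492²]/13 = 78.7926
SE = √(s_p²·(1/7+1/8)) = 4.5940
t = (31.714−42.875)/4.5940 = -2.4294
df = 13
p-value (two-sided) = 0.03037
→ bracket: 0.01<=p<0.05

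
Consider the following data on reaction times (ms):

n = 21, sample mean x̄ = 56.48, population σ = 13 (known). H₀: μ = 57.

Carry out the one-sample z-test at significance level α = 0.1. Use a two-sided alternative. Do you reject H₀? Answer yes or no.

reject H₀: no

SE = σ/√n = 13/√21 = 2.8368
z = (x̄−μ₀)/SE = (56.48−57)/2.8368 = -0.1833
p-value (two-sided) = 0.85456
At α=0.1: p ≥ α → fail to reject H₀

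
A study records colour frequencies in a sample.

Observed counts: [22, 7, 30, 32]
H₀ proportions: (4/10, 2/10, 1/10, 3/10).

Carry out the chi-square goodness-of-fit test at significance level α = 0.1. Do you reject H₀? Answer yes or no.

reject H₀: yes

n = 91; E_i = n·p_i = [36.40, 18.20, 9.10, 27.30]
χ² = (22−36.40)²/36.40 + (7−18.20)²/18.20 + (30−9.10)²/9.10 + (32−27.30)²/27.30 = 61.3993
df = 3
p-value (upper-tail) = 0.00000
At α=0.1: p < α → reject H₀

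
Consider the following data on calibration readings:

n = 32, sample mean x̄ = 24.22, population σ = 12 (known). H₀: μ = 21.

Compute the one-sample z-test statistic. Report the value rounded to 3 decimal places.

test statistic = 1.518

SE = σ/√n = 12/√32 = 2.1213
z = (x̄−μ₀)/SE = (24.22−21)/2.1213 = 1.5179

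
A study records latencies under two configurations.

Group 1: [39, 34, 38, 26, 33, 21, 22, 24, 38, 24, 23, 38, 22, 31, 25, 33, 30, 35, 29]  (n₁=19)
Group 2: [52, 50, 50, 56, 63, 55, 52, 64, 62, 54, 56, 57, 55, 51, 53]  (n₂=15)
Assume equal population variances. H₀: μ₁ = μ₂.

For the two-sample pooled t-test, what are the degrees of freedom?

degrees of freedom = 32

df = n₁ + n₂ − 2 = 19 + 15 − 2 = 32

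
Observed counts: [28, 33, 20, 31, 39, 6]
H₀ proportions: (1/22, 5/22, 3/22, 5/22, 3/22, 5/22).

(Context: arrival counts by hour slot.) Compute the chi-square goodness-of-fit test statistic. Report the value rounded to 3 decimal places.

test statistic = 101.049

n = 157; E_i = n·p_i = [7.14, 35.68, 21.41, 35.68, 21.41, 35.68]
χ² = (28−7.14)²/7.14 + (33−35.68)²/35.68 + (20−21.41)²/21.41 + (31−35.68)²/35.68 + (39−21.41)²/21.41 + (6−35.68)²/35.68 = 101.0493
df = 5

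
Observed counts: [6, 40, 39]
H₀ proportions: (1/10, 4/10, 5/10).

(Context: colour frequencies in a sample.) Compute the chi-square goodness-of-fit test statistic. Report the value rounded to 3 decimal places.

test statistic = 2.082

n = 85; E_i = n·p_i = [8.50, 34.00, 42.50]
χ² = (6−8.50)²/8.50 + (40−34.00)²/34.00 + (39−42.50)²/42.50 = 2.0824
df = 2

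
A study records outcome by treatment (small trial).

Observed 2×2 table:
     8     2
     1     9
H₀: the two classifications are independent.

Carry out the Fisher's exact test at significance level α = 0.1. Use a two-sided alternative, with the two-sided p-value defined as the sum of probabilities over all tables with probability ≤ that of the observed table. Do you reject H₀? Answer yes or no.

Margins: r₁=10, r₂=10, c₁=9, c₂=11, n=20
p_obs = C(10,8)·C(10,1)/C(20,9); sum pmf over tables with pmf ≤ p_obs
p-value (two-sided) = 0.00548
At α=0.1: p < α → reject H₀

reject H₀: yes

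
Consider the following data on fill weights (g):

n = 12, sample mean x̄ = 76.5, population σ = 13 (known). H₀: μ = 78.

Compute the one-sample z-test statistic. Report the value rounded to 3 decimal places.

test statistic = -0.400

SE = σ/√n = 13/√12 = 3.7528
z = (x̄−μ₀)/SE = (76.5−78)/3.7528 = -0.3997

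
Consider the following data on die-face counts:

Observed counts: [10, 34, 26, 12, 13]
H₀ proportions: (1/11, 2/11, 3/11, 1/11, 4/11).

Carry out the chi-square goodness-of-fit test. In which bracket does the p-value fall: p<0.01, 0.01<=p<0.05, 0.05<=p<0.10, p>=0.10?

p-value bracket: p<0.01

n = 95; E_i = n·p_i = [8.64, 17.27, 25.91, 8.64, 34.55]
χ² = (10−8.64)²/8.64 + (34−17.27)²/17.27 + (26−25.91)²/25.91 + (12−8.64)²/8.64 + (13−34.55)²/34.55 = 31.1623
df = 4
p-value (upper-tail) = 0.00000
→ bracket: p<0.01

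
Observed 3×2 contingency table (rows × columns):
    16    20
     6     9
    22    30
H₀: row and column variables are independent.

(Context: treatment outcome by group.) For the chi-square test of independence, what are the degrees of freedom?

degrees of freedom = 2

df = (r−1)(c−1) = (3−1)·(2−1) = 2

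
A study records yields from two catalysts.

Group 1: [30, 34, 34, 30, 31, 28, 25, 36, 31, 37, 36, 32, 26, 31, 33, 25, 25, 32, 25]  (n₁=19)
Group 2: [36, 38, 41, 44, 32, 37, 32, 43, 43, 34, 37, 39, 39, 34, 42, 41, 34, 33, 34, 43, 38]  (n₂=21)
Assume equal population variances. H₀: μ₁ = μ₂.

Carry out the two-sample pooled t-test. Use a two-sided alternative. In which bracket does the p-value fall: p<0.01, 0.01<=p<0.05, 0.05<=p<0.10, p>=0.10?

p-value bracket: p<0.01

x̄₁=30.579, s₁=3.990, n₁=19
x̄₂=37.810, s₂=3.958, n₂=21
s_p² = [18·3.990² + 20·3.958²]/38 = 15.7860
SE = √(s_p²·(1/19+1/21)) = 1.2580
t = (30.579−37.810)/1.2580 = -5.7477
df = 38
p-value (two-sided) = 0.00000
→ bracket: p<0.01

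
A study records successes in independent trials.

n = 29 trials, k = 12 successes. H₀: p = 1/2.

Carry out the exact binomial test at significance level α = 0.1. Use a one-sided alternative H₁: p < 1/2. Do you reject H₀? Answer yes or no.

Exact binomial: n=29, k=12, p₀=1/2=0.5000
P(X≤12) from Σ C(n,i)·p₀^i·(1−p₀)^(n−i)
p-value (one-sided, H₁ less) = 0.22913
At α=0.1: p ≥ α → fail to reject H₀

reject H₀: no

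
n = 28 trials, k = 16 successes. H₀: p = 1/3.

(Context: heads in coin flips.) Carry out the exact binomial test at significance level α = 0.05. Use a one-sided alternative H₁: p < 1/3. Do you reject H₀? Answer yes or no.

Exact binomial: n=28, k=16, p₀=1/3=0.3333
P(X≤16) from Σ C(n,i)·p₀^i·(1−p₀)^(n−i)
p-value (one-sided, H₁ less) = 0.99729
At α=0.05: p ≥ α → fail to reject H₀

reject H₀: no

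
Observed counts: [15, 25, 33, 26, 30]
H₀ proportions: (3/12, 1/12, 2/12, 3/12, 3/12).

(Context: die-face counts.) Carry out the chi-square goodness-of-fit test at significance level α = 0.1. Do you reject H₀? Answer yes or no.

n = 129; E_i = n·p_i = [32.25, 10.75, 21.50, 32.25, 32.25]
χ² = (15−32.25)²/32.25 + (25−10.75)²/10.75 + (33−21.50)²/21.50 + (26−32.25)²/32.25 + (30−32.25)²/32.25 = 35.6357
df = 4
p-value (upper-tail) = 0.00000
At α=0.1: p < α → reject H₀

reject H₀: yes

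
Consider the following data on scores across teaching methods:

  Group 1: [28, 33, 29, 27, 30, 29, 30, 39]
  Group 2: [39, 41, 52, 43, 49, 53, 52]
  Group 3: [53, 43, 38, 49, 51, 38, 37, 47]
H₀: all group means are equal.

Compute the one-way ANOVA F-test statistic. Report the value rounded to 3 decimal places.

Group means [30.62, 47.00, 44.50], grand mean 40.435
SSB = Σnᵢ(x̄ᵢ−x̄)² = 1203.777; SSW = ΣΣ(x−x̄ᵢ)² = 591.875
MSB = 1203.777/2 = 601.8886; MSW = 591.875/20 = 29.5938
F = MSB/MSW = 20.3384
df = (2, 20)

test statistic = 20.338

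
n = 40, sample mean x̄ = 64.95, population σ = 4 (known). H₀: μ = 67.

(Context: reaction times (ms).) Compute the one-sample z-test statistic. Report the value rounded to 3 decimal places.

test statistic = -3.241

SE = σ/√n = 4/√40 = 0.6325
z = (x̄−μ₀)/SE = (64.95−67)/0.6325 = -3.2413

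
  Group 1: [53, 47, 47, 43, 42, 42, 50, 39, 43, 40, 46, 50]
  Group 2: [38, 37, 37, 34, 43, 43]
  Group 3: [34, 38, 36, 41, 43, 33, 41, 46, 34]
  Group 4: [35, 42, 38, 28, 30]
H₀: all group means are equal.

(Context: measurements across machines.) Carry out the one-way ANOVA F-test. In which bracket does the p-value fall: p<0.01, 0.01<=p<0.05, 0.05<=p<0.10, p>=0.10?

Group means [45.17, 38.67, 38.44, 34.60], grand mean 40.406
SSB = Σnᵢ(x̄ᵢ−x̄)² = 493.297; SSW = ΣΣ(x−x̄ᵢ)² = 572.422
MSB = 493.297/3 = 164.4322; MSW = 572.422/28 = 20.4437
F = MSB/MSW = 8.0432
df = (3, 28)
p-value (upper-tail) = 0.00051
→ bracket: p<0.01

p-value bracket: p<0.01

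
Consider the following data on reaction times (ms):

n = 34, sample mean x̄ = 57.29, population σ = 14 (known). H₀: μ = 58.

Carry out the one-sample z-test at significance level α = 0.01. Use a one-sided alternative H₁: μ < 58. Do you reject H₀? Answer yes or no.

SE = σ/√n = 14/√34 = 2.4010
z = (x̄−μ₀)/SE = (57.29−58)/2.4010 = -0.2957
p-value (one-sided, H₁ less) = 0.38372
At α=0.01: p ≥ α → fail to reject H₀

reject H₀: no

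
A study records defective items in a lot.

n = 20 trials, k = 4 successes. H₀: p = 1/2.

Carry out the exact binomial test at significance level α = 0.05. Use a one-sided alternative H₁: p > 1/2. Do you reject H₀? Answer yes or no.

Exact binomial: n=20, k=4, p₀=1/2=0.5000
P(X≥4) from Σ C(n,i)·p₀^i·(1−p₀)^(n−i)
p-value (one-sided, H₁ greater) = 0.99871
At α=0.05: p ≥ α → fail to reject H₀

reject H₀: no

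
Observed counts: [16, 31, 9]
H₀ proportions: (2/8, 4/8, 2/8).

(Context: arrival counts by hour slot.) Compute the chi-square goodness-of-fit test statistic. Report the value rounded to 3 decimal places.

test statistic = 2.393

n = 56; E_i = n·p_i = [14.00, 28.00, 14.00]
χ² = (16−14.00)²/14.00 + (31−28.00)²/28.00 + (9−14.00)²/14.00 = 2.3929
df = 2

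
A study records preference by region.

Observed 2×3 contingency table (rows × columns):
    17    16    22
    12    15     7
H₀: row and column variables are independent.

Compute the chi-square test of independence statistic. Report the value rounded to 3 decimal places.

test statistic = 3.916

Row totals [55, 34], col totals [29, 31, 29], n=89
χ² = (17−17.92)²/17.92 + (16−19.16)²/19.16 + (22−17.92)²/17.92 + (12−11.08)²/11.08 + (15−11.84)²/11.84 + (7−11.08)²/11.08 = 3.9159
df = 2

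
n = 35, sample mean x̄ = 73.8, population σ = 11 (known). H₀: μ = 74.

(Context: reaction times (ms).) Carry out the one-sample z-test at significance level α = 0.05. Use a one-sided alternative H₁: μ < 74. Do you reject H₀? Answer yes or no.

SE = σ/√n = 11/√35 = 1.8593
z = (x̄−μ₀)/SE = (73.8−74)/1.8593 = -0.1076
p-value (one-sided, H₁ less) = 0.45717
At α=0.05: p ≥ α → fail to reject H₀

reject H₀: no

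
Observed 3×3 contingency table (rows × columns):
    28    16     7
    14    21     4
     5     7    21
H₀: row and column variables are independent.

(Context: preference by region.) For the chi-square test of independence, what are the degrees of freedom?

degrees of freedom = 4

df = (r−1)(c−1) = (3−1)·(3−1) = 4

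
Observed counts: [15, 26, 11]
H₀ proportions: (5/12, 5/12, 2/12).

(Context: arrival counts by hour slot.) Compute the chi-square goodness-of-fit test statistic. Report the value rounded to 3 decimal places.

test statistic = 3.546

n = 52; E_i = n·p_i = [21.67, 21.67, 8.67]
χ² = (15−21.67)²/21.67 + (26−21.67)²/21.67 + (11−8.67)²/8.67 = 3.5462
df = 2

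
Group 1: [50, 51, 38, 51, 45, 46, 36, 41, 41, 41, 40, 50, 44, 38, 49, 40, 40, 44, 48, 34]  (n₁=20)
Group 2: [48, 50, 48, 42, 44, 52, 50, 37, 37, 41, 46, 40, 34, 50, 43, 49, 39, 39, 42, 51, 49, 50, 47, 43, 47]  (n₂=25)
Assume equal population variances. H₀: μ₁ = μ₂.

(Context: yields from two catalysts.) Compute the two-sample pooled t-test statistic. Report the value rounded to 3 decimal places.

test statistic = -0.883

x̄₁=43.350, s₁=5.224, n₁=20
x̄₂=44.720, s₂=5.128, n₂=25
s_p² = [19·5.224² + 24·5.128²]/43 = 26.7347
SE = √(s_p²·(1/20+1/25)) = 1.5512
t = (43.350−44.720)/1.5512 = -0.8832
df = 43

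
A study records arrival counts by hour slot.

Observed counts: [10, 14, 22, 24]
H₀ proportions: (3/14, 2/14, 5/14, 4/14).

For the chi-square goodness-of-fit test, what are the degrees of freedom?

df = k − 1 = 4 − 1 = 3

degrees of freedom = 3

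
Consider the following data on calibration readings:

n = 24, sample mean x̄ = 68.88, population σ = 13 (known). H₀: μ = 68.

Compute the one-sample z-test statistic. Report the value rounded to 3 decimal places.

test statistic = 0.332

SE = σ/√n = 13/√24 = 2.6536
z = (x̄−μ₀)/SE = (68.88−68)/2.6536 = 0.3316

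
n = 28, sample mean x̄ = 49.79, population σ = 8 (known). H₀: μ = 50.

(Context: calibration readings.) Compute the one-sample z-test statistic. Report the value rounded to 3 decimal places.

SE = σ/√n = 8/√28 = 1.5119
z = (x̄−μ₀)/SE = (49.79−50)/1.5119 = -0.1389

test statistic = -0.139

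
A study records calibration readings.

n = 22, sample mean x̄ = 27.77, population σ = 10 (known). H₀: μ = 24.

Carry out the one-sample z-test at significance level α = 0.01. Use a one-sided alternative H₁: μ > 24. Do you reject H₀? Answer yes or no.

SE = σ/√n = 10/√22 = 2.1320
z = (x̄−μ₀)/SE = (27.77−24)/2.1320 = 1.7683
p-value (one-sided, H₁ greater) = 0.03851
At α=0.01: p ≥ α → fail to reject H₀

reject H₀: no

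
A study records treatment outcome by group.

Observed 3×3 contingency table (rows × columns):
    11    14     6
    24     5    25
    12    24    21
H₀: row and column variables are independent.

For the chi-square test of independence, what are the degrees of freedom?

degrees of freedom = 4

df = (r−1)(c−1) = (3−1)·(3−1) = 4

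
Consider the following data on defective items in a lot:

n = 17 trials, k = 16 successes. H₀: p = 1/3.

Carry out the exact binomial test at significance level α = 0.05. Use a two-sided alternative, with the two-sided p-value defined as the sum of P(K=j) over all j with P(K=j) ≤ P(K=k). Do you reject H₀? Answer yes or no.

Exact binomial: n=17, k=16, p₀=1/3=0.3333
P(X=j) = C(n,j)·p₀^j·(1−p₀)^(n−j); p = Σ P(X=j) over j with P(X=j) ≤ P(X=16)
p-value (two-sided) = 0.00000
At α=0.05: p < α → reject H₀

reject H₀: yes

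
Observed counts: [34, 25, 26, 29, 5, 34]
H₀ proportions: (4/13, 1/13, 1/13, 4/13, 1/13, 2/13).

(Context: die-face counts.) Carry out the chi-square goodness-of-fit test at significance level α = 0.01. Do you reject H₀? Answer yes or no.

n = 153; E_i = n·p_i = [47.08, 11.77, 11.77, 47.08, 11.77, 23.54]
χ² = (34−47.08)²/47.08 + (25−11.77)²/11.77 + (26−11.77)²/11.77 + (29−47.08)²/47.08 + (5−11.77)²/11.77 + (34−23.54)²/23.54 = 51.1977
df = 5
p-value (upper-tail) = 0.00000
At α=0.01: p < α → reject H₀

reject H₀: yes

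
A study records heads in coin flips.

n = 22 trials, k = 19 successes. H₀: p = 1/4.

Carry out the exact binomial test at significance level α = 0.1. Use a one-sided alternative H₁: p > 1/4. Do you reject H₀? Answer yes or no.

Exact binomial: n=22, k=19, p₀=1/4=0.2500
P(X≥19) from Σ C(n,i)·p₀^i·(1−p₀)^(n−i)
p-value (one-sided, H₁ greater) = 0.00000
At α=0.1: p < α → reject H₀

reject H₀: yes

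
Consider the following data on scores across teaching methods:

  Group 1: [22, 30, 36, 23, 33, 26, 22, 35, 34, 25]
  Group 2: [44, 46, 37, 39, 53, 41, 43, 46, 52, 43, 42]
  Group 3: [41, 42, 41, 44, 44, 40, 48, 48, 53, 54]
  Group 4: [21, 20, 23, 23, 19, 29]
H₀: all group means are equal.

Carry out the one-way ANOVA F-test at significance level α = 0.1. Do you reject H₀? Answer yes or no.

reject H₀: yes

Group means [28.60, 44.18, 45.50, 22.50], grand mean 36.811
SSB = Σnᵢ(x̄ᵢ−x̄)² = 3255.639; SSW = ΣΣ(x−x̄ᵢ)² = 818.036
MSB = 3255.639/3 = 1085.2131; MSW = 818.036/33 = 24.7890
F = MSB/MSW = 43.7780
df = (3, 33)
p-value (upper-tail) = 0.00000
At α=0.1: p < α → reject H₀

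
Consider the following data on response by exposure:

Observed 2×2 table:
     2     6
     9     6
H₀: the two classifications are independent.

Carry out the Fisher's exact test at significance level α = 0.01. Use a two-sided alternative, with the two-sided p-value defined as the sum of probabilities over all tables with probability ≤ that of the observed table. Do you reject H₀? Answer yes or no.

reject H₀: no

Margins: r₁=8, r₂=15, c₁=11, c₂=12, n=23
p_obs = C(8,2)·C(15,9)/C(23,11); sum pmf over tables with pmf ≤ p_obs
p-value (two-sided) = 0.19303
At α=0.01: p ≥ α → fail to reject H₀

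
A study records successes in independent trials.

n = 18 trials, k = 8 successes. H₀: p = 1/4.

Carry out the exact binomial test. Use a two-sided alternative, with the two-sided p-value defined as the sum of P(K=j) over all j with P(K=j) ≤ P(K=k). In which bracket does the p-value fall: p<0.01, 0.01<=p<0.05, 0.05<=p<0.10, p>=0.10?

p-value bracket: 0.05<=p<0.10

Exact binomial: n=18, k=8, p₀=1/4=0.2500
P(X=j) = C(n,j)·p₀^j·(1−p₀)^(n−j); p = Σ P(X=j) over j with P(X=j) ≤ P(X=8)
p-value (two-sided) = 0.09641
→ bracket: 0.05<=p<0.10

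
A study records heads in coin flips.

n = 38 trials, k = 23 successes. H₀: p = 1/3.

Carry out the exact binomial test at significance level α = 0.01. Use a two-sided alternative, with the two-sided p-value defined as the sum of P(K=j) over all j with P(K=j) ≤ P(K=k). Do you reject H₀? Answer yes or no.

Exact binomial: n=38, k=23, p₀=1/3=0.3333
P(X=j) = C(n,j)·p₀^j·(1−p₀)^(n−j); p = Σ P(X=j) over j with P(X=j) ≤ P(X=23)
p-value (two-sided) = 0.00079
At α=0.01: p < α → reject H₀

reject H₀: yes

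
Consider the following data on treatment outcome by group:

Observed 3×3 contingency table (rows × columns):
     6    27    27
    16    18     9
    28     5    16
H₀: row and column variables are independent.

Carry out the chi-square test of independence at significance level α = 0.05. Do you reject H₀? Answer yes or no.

Row totals [60, 43, 49], col totals [50, 50, 52], n=152
χ² = (6−19.74)²/19.74 + (27−19.74)²/19.74 + (27−20.53)²/20.53 + (16−14.14)²/14.14 + (18−14.14)²/14.14 + (9−14.71)²/14.71 + (28−16.12)²/16.12 + (5−16.12)²/16.12 + (16−16.76)²/16.76 = 34.2489
df = 4
p-value (upper-tail) = 0.00000
At α=0.05: p < α → reject H₀

reject H₀: yes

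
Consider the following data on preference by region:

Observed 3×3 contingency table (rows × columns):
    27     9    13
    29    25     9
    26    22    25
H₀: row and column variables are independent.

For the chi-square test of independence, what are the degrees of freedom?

df = (r−1)(c−1) = (3−1)·(3−1) = 4

degrees of freedom = 4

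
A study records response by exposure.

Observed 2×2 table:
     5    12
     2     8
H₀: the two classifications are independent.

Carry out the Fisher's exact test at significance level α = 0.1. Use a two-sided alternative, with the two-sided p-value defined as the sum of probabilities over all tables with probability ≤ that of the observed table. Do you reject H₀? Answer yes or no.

Margins: r₁=17, r₂=10, c₁=7, c₂=20, n=27
p_obs = C(17,5)·C(10,2)/C(27,7); sum pmf over tables with pmf ≤ p_obs
p-value (two-sided) = 0.67839
At α=0.1: p ≥ α → fail to reject H₀

reject H₀: no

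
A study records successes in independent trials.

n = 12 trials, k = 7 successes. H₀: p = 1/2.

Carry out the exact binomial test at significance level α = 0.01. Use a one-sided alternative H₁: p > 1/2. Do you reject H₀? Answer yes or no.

Exact binomial: n=12, k=7, p₀=1/2=0.5000
P(X≥7) from Σ C(n,i)·p₀^i·(1−p₀)^(n−i)
p-value (one-sided, H₁ greater) = 0.38721
At α=0.01: p ≥ α → fail to reject H₀

reject H₀: no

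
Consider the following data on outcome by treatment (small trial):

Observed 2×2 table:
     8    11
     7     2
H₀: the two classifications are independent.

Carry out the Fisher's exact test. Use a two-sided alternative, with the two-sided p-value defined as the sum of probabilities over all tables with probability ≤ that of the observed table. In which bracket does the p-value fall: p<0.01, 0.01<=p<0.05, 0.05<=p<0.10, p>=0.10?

p-value bracket: p>=0.10

Margins: r₁=19, r₂=9, c₁=15, c₂=13, n=28
p_obs = C(19,8)·C(9,7)/C(28,15); sum pmf over tables with pmf ≤ p_obs
p-value (two-sided) = 0.11449
→ bracket: p>=0.10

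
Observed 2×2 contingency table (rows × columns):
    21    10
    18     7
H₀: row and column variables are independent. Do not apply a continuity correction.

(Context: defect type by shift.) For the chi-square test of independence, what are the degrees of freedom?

degrees of freedom = 1

df = (r−1)(c−1) = (2−1)·(2−1) = 1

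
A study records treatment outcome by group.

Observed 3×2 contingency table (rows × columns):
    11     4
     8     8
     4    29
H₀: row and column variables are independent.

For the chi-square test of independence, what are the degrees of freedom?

degrees of freedom = 2

df = (r−1)(c−1) = (3−1)·(2−1) = 2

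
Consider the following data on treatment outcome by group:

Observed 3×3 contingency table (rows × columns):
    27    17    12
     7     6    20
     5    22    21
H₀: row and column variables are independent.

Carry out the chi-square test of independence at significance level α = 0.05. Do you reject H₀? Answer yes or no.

Row totals [56, 33, 48], col totals [39, 45, 53], n=137
χ² = (27−15.94)²/15.94 + (17−18.39)²/18.39 + (12−21.66)²/21.66 + (7−9.39)²/9.39 + (6−10.84)²/10.84 + (20−12.77)²/12.77 + (5−13.66)²/13.66 + (22−15.77)²/15.77 + (21−18.57)²/18.57 = 27.2338
df = 4
p-value (upper-tail) = 0.00002
At α=0.05: p < α → reject H₀

reject H₀: yes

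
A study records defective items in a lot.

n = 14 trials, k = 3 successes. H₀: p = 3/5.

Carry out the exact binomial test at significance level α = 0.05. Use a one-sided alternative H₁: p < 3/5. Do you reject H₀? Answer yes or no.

Exact binomial: n=14, k=3, p₀=3/5=0.6000
P(X≤3) from Σ C(n,i)·p₀^i·(1−p₀)^(n−i)
p-value (one-sided, H₁ less) = 0.00391
At α=0.05: p < α → reject H₀

reject H₀: yes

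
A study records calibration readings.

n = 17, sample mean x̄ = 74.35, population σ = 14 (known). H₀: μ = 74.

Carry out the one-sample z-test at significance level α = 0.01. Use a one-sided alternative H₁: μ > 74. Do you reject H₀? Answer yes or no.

SE = σ/√n = 14/√17 = 3.3955
z = (x̄−μ₀)/SE = (74.35−74)/3.3955 = 0.1031
p-value (one-sided, H₁ greater) = 0.45895
At α=0.01: p ≥ α → fail to reject H₀

reject H₀: no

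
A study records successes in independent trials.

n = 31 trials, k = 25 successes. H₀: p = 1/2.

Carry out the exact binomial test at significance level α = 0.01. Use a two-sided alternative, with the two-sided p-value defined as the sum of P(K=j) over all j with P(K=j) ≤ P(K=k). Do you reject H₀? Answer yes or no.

Exact binomial: n=31, k=25, p₀=1/2=0.5000
P(X=j) = C(n,j)·p₀^j·(1−p₀)^(n−j); p = Σ P(X=j) over j with P(X=j) ≤ P(X=25)
p-value (two-sided) = 0.00088
At α=0.01: p < α → reject H₀

reject H₀: yes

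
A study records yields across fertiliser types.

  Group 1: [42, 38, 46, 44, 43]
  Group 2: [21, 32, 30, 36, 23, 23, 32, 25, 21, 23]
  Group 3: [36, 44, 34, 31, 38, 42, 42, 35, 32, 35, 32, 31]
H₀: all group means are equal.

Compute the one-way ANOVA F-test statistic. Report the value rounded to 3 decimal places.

Group means [42.60, 26.60, 36.00], grand mean 33.741
SSB = Σnᵢ(x̄ᵢ−x̄)² = 963.585; SSW = ΣΣ(x−x̄ᵢ)² = 525.600
MSB = 963.585/2 = 481.7926; MSW = 525.600/24 = 21.9000
F = MSB/MSW = 21.9997
df = (2, 24)

test statistic = 22.000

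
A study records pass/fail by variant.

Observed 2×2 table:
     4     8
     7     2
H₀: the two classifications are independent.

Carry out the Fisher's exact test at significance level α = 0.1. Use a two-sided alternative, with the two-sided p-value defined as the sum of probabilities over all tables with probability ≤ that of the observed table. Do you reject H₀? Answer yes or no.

reject H₀: yes

Margins: r₁=12, r₂=9, c₁=11, c₂=10, n=21
p_obs = C(12,4)·C(9,7)/C(21,11); sum pmf over tables with pmf ≤ p_obs
p-value (two-sided) = 0.08050
At α=0.1: p < α → reject H₀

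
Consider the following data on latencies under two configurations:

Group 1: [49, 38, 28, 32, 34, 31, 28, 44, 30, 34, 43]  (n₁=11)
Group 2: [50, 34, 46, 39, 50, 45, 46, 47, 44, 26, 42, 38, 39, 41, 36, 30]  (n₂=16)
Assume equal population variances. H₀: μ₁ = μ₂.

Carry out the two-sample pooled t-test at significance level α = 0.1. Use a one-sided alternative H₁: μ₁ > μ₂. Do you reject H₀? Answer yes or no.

x̄₁=35.545, s₁=7.048, n₁=11
x̄₂=40.812, s₂=6.882, n₂=16
s_p² = [10·7.048² + 15·6.882²]/25 = 48.2866
SE = √(s_p²·(1/11+1/16)) = 2.7217
t = (35.545−40.812)/2.7217 = -1.9352
df = 25
p-value (one-sided, H₁ greater) = 0.96782
At α=0.1: p ≥ α → fail to reject H₀

reject H₀: no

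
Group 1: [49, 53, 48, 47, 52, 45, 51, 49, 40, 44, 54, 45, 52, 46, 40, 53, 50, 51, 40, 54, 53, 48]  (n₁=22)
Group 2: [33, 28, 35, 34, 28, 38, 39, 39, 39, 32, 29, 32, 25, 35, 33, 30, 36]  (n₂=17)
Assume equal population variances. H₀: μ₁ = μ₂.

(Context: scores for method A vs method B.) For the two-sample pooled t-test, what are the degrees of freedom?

degrees of freedom = 37

df = n₁ + n₂ − 2 = 22 + 17 − 2 = 37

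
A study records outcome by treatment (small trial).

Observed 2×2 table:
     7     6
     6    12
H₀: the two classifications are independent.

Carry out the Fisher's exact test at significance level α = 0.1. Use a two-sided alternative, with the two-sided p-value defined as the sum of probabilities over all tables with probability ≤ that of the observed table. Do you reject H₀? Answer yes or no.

Margins: r₁=13, r₂=18, c₁=13, c₂=18, n=31
p_obs = C(13,7)·C(18,6)/C(31,13); sum pmf over tables with pmf ≤ p_obs
p-value (two-sided) = 0.29364
At α=0.1: p ≥ α → fail to reject H₀

reject H₀: no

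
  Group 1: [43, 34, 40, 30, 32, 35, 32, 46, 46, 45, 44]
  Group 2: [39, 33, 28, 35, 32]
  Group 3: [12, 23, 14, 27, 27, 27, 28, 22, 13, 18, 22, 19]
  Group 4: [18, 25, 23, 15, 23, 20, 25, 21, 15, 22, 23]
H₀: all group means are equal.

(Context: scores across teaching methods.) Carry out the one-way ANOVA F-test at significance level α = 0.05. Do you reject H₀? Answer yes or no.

Group means [38.82, 33.40, 21.00, 20.91], grand mean 27.590
SSB = Σnᵢ(x̄ᵢ−x̄)² = 2567.690; SSW = ΣΣ(x−x̄ᵢ)² = 957.745
MSB = 2567.690/3 = 855.8968; MSW = 957.745/35 = 27.3642
F = MSB/MSW = 31.2780
df = (3, 35)
p-value (upper-tail) = 0.00000
At α=0.05: p < α → reject H₀

reject H₀: yes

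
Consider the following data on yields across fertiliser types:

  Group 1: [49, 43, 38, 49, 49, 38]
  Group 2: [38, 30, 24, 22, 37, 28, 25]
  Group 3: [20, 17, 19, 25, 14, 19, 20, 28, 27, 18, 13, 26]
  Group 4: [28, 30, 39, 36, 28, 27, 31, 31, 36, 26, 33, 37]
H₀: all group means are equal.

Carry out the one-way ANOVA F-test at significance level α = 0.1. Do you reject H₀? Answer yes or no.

Group means [44.33, 29.14, 20.50, 31.83], grand mean 29.676
SSB = Σnᵢ(x̄ᵢ−x̄)² = 2357.251; SSW = ΣΣ(x−x̄ᵢ)² = 860.857
MSB = 2357.251/3 = 785.7503; MSW = 860.857/33 = 26.0866
F = MSB/MSW = 30.1209
df = (3, 33)
p-value (upper-tail) = 0.00000
At α=0.1: p < α → reject H₀

reject H₀: yes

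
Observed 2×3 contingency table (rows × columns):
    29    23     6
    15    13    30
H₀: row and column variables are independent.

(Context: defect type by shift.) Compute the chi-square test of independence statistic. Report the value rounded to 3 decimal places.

test statistic = 23.232

Row totals [58, 58], col totals [44, 36, 36], n=116
χ² = (29−22.00)²/22.00 + (23−18.00)²/18.00 + (6−18.00)²/18.00 + (15−22.00)²/22.00 + (13−18.00)²/18.00 + (30−18.00)²/18.00 = 23.2323
df = 2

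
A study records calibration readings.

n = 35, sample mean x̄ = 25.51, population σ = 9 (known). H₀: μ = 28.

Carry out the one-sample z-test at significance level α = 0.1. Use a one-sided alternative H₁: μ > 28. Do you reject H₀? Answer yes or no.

SE = σ/√n = 9/√35 = 1.5213
z = (x̄−μ₀)/SE = (25.51−28)/1.5213 = -1.6368
p-value (one-sided, H₁ greater) = 0.94916
At α=0.1: p ≥ α → fail to reject H₀

reject H₀: no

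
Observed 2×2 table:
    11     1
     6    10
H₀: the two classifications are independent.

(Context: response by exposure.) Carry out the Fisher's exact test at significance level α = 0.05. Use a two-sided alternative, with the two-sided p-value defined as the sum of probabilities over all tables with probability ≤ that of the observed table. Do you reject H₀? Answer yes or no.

Margins: r₁=12, r₂=16, c₁=17, c₂=11, n=28
p_obs = C(12,11)·C(16,6)/C(28,17); sum pmf over tables with pmf ≤ p_obs
p-value (two-sided) = 0.00596
At α=0.05: p < α → reject H₀

reject H₀: yes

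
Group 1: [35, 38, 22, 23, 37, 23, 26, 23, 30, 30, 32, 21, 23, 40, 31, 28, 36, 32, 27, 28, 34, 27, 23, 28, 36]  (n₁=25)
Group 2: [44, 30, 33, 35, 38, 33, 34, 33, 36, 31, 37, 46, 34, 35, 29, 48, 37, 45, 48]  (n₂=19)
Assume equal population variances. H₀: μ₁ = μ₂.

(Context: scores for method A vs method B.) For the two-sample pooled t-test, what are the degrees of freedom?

df = n₁ + n₂ − 2 = 25 + 19 − 2 = 42

degrees of freedom = 42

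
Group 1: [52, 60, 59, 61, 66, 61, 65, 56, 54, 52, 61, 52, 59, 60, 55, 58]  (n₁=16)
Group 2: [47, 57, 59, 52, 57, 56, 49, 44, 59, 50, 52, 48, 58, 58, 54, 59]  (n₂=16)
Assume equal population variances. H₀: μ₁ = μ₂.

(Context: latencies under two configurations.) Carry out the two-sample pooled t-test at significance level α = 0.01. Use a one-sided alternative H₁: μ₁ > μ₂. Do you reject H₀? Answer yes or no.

x̄₁=58.188, s₁=4.370, n₁=16
x̄₂=53.688, s₂=4.909, n₂=16
s_p² = [15·4.370² + 15·4.909²]/30 = 21.5958
SE = √(s_p²·(1/16+1/16)) = 1.6430
t = (58.188−53.688)/1.6430 = 2.7389
df = 30
p-value (one-sided, H₁ greater) = 0.00514
At α=0.01: p < α → reject H₀

reject H₀: yes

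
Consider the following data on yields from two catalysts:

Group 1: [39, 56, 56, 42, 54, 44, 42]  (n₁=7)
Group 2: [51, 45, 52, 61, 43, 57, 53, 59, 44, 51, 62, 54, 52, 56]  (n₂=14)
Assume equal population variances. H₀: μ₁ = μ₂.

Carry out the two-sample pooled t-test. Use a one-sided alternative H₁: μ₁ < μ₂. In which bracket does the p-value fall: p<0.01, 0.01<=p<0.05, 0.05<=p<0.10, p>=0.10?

x̄₁=47.571, s₁=7.435, n₁=7
x̄₂=52.857, s₂=5.960, n₂=14
s_p² = [6·7.435² + 13·5.960²]/19 = 41.7594
SE = √(s_p²·(1/7+1/14)) = 2.9914
t = (47.571−52.857)/2.9914 = -1.7670
df = 19
p-value (one-sided, H₁ less) = 0.04665
→ bracket: 0.01<=p<0.05

p-value bracket: 0.01<=p<0.05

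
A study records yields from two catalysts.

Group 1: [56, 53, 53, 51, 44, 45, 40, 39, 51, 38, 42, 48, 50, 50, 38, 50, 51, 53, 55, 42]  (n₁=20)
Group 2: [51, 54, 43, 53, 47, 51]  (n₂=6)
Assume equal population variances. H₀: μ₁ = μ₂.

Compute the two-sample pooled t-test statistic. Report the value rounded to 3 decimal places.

x̄₁=47.450, s₁=5.907, n₁=20
x̄₂=49.833, s₂=4.119, n₂=6
s_p² = [19·5.907² + 5·4.119²]/24 = 31.1576
SE = √(s_p²·(1/20+1/6)) = 2.5982
t = (47.450−49.833)/2.5982 = -0.9173
df = 24

test statistic = -0.917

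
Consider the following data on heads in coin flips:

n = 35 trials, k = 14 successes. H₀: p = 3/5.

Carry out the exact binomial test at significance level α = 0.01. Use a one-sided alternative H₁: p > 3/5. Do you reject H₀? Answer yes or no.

reject H₀: no

Exact binomial: n=35, k=14, p₀=3/5=0.6000
P(X≥14) from Σ C(n,i)·p₀^i·(1−p₀)^(n−i)
p-value (one-sided, H₁ greater) = 0.99474
At α=0.01: p ≥ α → fail to reject H₀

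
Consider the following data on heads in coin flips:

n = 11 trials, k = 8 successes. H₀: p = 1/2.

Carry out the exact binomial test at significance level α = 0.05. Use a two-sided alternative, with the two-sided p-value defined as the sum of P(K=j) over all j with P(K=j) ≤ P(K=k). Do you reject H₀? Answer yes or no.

reject H₀: no

Exact binomial: n=11, k=8, p₀=1/2=0.5000
P(X=j) = C(n,j)·p₀^j·(1−p₀)^(n−j); p = Σ P(X=j) over j with P(X=j) ≤ P(X=8)
p-value (two-sided) = 0.22656
At α=0.05: p ≥ α → fail to reject H₀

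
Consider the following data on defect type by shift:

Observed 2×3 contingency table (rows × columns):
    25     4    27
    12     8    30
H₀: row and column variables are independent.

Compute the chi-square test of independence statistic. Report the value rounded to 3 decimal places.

Row totals [56, 50], col totals [37, 12, 57], n=106
χ² = (25−19.55)²/19.55 + (4−6.34)²/6.34 + (27−30.11)²/30.11 + (12−17.45)²/17.45 + (8−5.66)²/5.66 + (30−26.89)²/26.89 = 5.7376
df = 2

test statistic = 5.738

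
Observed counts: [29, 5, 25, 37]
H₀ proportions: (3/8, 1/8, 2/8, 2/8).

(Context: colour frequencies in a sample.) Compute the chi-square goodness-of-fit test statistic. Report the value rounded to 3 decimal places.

n = 96; E_i = n·p_i = [36.00, 12.00, 24.00, 24.00]
χ² = (29−36.00)²/36.00 + (5−12.00)²/12.00 + (25−24.00)²/24.00 + (37−24.00)²/24.00 = 12.5278
df = 3

test statistic = 12.528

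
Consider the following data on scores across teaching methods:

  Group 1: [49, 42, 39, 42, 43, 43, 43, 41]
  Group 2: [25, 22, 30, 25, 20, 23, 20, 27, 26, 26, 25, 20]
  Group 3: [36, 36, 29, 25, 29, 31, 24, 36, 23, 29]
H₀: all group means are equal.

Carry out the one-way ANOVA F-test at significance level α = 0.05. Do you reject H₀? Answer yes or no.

reject H₀: yes

Group means [42.75, 24.08, 29.80], grand mean 30.967
SSB = Σnᵢ(x̄ᵢ−x̄)² = 1692.950; SSW = ΣΣ(x−x̄ᵢ)² = 388.017
MSB = 1692.950/2 = 846.4750; MSW = 388.017/27 = 14.3710
F = MSB/MSW = 58.9017
df = (2, 27)
p-value (upper-tail) = 0.00000
At α=0.05: p < α → reject H₀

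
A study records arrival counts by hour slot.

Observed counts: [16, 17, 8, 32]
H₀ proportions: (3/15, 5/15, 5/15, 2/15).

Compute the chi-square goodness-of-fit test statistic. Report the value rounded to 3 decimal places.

n = 73; E_i = n·p_i = [14.60, 24.33, 24.33, 9.73]
χ² = (16−14.60)²/14.60 + (17−24.33)²/24.33 + (8−24.33)²/24.33 + (32−9.73)²/9.73 = 64.2466
df = 3

test statistic = 64.247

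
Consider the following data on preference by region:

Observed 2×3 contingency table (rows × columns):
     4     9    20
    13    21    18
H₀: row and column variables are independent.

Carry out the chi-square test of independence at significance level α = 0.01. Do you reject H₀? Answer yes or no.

Row totals [33, 52], col totals [17, 30, 38], n=85
χ² = (4−6.60)²/6.60 + (9−11.65)²/11.65 + (20−14.75)²/14.75 + (13−10.40)²/10.40 + (21−18.35)²/18.35 + (18−23.25)²/23.25 = 5.7081
df = 2
p-value (upper-tail) = 0.05761
At α=0.01: p ≥ α → fail to reject H₀

reject H₀: no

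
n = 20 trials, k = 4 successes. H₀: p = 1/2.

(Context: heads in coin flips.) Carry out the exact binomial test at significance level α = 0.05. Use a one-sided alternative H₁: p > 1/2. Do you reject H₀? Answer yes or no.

Exact binomial: n=20, k=4, p₀=1/2=0.5000
P(X≥4) from Σ C(n,i)·p₀^i·(1−p₀)^(n−i)
p-value (one-sided, H₁ greater) = 0.99871
At α=0.05: p ≥ α → fail to reject H₀

reject H₀: no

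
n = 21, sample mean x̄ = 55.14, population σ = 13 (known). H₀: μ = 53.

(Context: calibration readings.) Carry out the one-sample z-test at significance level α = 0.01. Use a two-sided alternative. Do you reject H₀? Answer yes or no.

reject H₀: no

SE = σ/√n = 13/√21 = 2.8368
z = (x̄−μ₀)/SE = (55.14−53)/2.8368 = 0.7544
p-value (two-sided) = 0.45063
At α=0.01: p ≥ α → fail to reject H₀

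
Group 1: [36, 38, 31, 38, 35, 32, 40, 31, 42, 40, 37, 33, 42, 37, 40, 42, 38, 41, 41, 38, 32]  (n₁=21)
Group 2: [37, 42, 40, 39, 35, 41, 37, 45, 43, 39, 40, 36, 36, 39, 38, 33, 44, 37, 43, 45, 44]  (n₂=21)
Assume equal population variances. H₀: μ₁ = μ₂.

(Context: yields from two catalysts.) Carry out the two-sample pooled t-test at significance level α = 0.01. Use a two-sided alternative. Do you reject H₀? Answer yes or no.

reject H₀: no

x̄₁=37.333, s₁=3.733, n₁=21
x̄₂=39.667, s₂=3.483, n₂=21
s_p² = [20·3.733² + 20·3.483²]/40 = 13.0333
SE = √(s_p²·(1/21+1/21)) = 1.1141
t = (37.333−39.667)/1.1141 = -2.0943
df = 40
p-value (two-sided) = 0.04261
At α=0.01: p ≥ α → fail to reject H₀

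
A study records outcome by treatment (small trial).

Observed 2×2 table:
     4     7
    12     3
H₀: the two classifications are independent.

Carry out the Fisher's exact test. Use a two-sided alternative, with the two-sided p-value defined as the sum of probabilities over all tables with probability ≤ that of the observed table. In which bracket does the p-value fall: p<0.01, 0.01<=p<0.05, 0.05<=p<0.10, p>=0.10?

Margins: r₁=11, r₂=15, c₁=16, c₂=10, n=26
p_obs = C(11,4)·C(15,12)/C(26,16); sum pmf over tables with pmf ≤ p_obs
p-value (two-sided) = 0.04262
→ bracket: 0.01<=p<0.05

p-value bracket: 0.01<=p<0.05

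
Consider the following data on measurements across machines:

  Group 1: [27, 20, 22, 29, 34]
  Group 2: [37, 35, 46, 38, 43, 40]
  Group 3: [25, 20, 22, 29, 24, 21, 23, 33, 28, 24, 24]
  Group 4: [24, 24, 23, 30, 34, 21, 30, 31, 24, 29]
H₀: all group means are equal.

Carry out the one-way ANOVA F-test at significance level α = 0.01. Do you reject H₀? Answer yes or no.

reject H₀: yes

Group means [26.40, 39.83, 24.82, 27.00], grand mean 28.562
SSB = Σnᵢ(x̄ᵢ−x̄)² = 964.205; SSW = ΣΣ(x−x̄ᵢ)² = 519.670
MSB = 964.205/3 = 321.4018; MSW = 519.670/28 = 18.5596
F = MSB/MSW = 17.3172
df = (3, 28)
p-value (upper-tail) = 0.00000
At α=0.01: p < α → reject H₀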